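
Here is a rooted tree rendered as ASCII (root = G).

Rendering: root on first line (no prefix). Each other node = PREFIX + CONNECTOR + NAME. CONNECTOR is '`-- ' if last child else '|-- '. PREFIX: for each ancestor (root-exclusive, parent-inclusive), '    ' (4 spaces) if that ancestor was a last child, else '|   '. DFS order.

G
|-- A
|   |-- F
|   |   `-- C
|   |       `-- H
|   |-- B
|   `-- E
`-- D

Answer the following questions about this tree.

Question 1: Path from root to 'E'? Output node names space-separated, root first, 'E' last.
Answer: G A E

Derivation:
Walk down from root: G -> A -> E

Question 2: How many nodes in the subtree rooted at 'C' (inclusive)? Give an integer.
Subtree rooted at C contains: C, H
Count = 2

Answer: 2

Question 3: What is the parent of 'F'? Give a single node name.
Scan adjacency: F appears as child of A

Answer: A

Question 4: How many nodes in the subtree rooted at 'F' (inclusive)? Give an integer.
Subtree rooted at F contains: C, F, H
Count = 3

Answer: 3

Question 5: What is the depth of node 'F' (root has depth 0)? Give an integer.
Answer: 2

Derivation:
Path from root to F: G -> A -> F
Depth = number of edges = 2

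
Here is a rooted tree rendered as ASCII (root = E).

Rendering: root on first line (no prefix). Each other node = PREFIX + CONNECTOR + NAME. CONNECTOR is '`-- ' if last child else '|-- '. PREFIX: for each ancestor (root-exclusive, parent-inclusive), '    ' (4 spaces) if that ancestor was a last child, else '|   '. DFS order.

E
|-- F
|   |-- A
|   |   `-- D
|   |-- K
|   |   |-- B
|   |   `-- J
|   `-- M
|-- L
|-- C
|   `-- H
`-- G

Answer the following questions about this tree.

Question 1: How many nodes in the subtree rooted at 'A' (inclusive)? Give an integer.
Answer: 2

Derivation:
Subtree rooted at A contains: A, D
Count = 2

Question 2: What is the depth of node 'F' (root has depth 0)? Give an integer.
Path from root to F: E -> F
Depth = number of edges = 1

Answer: 1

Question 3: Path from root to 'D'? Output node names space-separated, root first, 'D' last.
Walk down from root: E -> F -> A -> D

Answer: E F A D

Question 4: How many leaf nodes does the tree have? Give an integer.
Answer: 7

Derivation:
Leaves (nodes with no children): B, D, G, H, J, L, M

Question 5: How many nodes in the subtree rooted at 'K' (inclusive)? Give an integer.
Subtree rooted at K contains: B, J, K
Count = 3

Answer: 3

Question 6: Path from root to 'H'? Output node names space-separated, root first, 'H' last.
Walk down from root: E -> C -> H

Answer: E C H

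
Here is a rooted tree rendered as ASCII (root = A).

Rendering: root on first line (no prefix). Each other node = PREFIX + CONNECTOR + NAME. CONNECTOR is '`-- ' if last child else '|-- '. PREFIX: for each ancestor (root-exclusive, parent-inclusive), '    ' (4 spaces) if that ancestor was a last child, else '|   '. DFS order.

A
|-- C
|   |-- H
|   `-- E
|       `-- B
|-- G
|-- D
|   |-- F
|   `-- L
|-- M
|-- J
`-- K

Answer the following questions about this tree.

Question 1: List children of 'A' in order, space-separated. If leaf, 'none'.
Node A's children (from adjacency): C, G, D, M, J, K

Answer: C G D M J K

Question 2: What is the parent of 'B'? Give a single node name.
Scan adjacency: B appears as child of E

Answer: E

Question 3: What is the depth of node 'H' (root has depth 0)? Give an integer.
Answer: 2

Derivation:
Path from root to H: A -> C -> H
Depth = number of edges = 2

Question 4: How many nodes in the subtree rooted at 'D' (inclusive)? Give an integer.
Subtree rooted at D contains: D, F, L
Count = 3

Answer: 3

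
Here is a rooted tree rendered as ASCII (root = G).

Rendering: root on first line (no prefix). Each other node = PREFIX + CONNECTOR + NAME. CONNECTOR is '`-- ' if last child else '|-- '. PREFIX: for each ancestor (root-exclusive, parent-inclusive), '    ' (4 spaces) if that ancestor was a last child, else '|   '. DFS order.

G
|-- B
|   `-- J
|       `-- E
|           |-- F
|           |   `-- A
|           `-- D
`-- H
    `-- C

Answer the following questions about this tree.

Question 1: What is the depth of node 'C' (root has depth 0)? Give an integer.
Answer: 2

Derivation:
Path from root to C: G -> H -> C
Depth = number of edges = 2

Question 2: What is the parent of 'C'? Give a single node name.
Scan adjacency: C appears as child of H

Answer: H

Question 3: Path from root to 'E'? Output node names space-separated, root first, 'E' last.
Walk down from root: G -> B -> J -> E

Answer: G B J E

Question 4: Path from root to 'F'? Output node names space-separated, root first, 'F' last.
Walk down from root: G -> B -> J -> E -> F

Answer: G B J E F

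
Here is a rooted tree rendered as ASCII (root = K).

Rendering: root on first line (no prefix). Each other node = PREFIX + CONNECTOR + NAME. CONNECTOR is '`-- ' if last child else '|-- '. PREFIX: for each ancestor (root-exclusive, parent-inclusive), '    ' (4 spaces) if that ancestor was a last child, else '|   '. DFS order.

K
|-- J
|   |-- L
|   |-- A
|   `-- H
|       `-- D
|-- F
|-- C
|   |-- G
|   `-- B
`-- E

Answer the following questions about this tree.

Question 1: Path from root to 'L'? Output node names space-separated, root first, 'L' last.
Answer: K J L

Derivation:
Walk down from root: K -> J -> L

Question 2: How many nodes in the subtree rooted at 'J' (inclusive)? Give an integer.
Answer: 5

Derivation:
Subtree rooted at J contains: A, D, H, J, L
Count = 5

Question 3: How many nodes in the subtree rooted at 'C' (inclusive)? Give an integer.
Subtree rooted at C contains: B, C, G
Count = 3

Answer: 3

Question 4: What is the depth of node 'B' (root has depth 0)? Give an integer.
Answer: 2

Derivation:
Path from root to B: K -> C -> B
Depth = number of edges = 2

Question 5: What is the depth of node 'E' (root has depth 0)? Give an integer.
Path from root to E: K -> E
Depth = number of edges = 1

Answer: 1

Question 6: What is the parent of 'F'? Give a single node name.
Answer: K

Derivation:
Scan adjacency: F appears as child of K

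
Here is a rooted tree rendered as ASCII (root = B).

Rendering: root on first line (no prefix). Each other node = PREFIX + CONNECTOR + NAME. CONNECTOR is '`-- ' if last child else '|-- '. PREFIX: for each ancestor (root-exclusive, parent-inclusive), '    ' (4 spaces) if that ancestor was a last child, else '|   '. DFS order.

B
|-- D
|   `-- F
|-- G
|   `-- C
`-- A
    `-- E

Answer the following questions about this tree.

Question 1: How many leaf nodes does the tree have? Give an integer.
Answer: 3

Derivation:
Leaves (nodes with no children): C, E, F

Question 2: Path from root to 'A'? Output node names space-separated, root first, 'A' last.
Walk down from root: B -> A

Answer: B A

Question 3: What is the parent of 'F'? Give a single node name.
Scan adjacency: F appears as child of D

Answer: D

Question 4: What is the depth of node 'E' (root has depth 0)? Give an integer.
Answer: 2

Derivation:
Path from root to E: B -> A -> E
Depth = number of edges = 2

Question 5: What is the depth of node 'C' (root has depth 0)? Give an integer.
Answer: 2

Derivation:
Path from root to C: B -> G -> C
Depth = number of edges = 2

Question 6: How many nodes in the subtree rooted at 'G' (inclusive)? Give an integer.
Answer: 2

Derivation:
Subtree rooted at G contains: C, G
Count = 2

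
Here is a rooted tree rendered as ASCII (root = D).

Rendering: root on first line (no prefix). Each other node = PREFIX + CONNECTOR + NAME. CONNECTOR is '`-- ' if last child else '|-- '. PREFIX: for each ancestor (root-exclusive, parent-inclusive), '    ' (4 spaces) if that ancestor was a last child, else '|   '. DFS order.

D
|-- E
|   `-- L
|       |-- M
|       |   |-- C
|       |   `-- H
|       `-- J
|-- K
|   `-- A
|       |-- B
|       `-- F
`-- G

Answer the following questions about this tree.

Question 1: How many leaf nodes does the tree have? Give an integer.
Answer: 6

Derivation:
Leaves (nodes with no children): B, C, F, G, H, J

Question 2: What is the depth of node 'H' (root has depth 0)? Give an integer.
Answer: 4

Derivation:
Path from root to H: D -> E -> L -> M -> H
Depth = number of edges = 4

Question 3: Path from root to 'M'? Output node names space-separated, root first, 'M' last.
Walk down from root: D -> E -> L -> M

Answer: D E L M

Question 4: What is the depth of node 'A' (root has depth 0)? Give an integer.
Answer: 2

Derivation:
Path from root to A: D -> K -> A
Depth = number of edges = 2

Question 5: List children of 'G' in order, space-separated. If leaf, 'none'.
Answer: none

Derivation:
Node G's children (from adjacency): (leaf)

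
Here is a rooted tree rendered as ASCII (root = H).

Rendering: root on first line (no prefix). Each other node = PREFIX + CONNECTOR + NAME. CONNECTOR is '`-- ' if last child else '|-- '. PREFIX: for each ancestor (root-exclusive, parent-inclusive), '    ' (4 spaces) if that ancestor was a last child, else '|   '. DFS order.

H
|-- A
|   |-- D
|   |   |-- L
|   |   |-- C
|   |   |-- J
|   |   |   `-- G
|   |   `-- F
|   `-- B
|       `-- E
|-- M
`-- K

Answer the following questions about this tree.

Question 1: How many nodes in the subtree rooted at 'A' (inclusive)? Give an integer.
Subtree rooted at A contains: A, B, C, D, E, F, G, J, L
Count = 9

Answer: 9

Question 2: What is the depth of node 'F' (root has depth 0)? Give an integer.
Answer: 3

Derivation:
Path from root to F: H -> A -> D -> F
Depth = number of edges = 3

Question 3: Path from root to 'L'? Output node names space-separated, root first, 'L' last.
Walk down from root: H -> A -> D -> L

Answer: H A D L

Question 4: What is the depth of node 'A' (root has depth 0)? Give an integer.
Path from root to A: H -> A
Depth = number of edges = 1

Answer: 1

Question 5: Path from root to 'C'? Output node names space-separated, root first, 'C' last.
Walk down from root: H -> A -> D -> C

Answer: H A D C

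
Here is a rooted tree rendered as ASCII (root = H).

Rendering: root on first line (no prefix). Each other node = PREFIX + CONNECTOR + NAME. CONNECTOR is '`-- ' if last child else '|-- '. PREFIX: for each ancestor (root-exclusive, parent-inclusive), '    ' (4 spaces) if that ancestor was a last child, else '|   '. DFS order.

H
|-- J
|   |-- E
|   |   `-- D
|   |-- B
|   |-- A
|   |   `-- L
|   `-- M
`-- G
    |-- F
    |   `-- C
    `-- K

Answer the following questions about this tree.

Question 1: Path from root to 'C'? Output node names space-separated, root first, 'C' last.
Answer: H G F C

Derivation:
Walk down from root: H -> G -> F -> C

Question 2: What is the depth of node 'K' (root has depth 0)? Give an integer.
Answer: 2

Derivation:
Path from root to K: H -> G -> K
Depth = number of edges = 2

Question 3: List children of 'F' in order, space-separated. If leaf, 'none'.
Answer: C

Derivation:
Node F's children (from adjacency): C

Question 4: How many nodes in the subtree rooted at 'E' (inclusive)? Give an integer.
Subtree rooted at E contains: D, E
Count = 2

Answer: 2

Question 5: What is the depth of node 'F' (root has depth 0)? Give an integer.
Answer: 2

Derivation:
Path from root to F: H -> G -> F
Depth = number of edges = 2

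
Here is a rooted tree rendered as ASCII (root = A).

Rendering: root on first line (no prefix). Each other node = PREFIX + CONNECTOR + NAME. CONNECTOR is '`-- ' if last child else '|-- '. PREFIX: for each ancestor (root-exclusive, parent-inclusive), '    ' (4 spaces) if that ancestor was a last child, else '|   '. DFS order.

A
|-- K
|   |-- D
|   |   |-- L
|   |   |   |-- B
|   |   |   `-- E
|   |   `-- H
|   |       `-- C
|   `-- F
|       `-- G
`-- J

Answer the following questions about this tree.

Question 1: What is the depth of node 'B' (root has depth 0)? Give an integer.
Path from root to B: A -> K -> D -> L -> B
Depth = number of edges = 4

Answer: 4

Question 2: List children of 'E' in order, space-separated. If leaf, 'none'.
Node E's children (from adjacency): (leaf)

Answer: none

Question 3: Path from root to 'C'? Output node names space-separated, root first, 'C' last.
Walk down from root: A -> K -> D -> H -> C

Answer: A K D H C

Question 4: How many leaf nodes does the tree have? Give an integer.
Leaves (nodes with no children): B, C, E, G, J

Answer: 5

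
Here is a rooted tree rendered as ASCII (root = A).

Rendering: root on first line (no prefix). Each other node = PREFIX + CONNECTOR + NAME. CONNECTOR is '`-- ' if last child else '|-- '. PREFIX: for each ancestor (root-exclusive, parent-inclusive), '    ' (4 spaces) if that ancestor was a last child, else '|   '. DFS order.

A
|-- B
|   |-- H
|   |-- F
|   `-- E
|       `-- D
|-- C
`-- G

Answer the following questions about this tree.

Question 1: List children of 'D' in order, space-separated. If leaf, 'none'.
Node D's children (from adjacency): (leaf)

Answer: none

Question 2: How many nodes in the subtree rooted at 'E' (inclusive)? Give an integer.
Subtree rooted at E contains: D, E
Count = 2

Answer: 2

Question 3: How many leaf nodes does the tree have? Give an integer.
Answer: 5

Derivation:
Leaves (nodes with no children): C, D, F, G, H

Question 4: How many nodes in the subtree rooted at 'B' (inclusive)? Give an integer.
Answer: 5

Derivation:
Subtree rooted at B contains: B, D, E, F, H
Count = 5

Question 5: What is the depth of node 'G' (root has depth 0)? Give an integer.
Answer: 1

Derivation:
Path from root to G: A -> G
Depth = number of edges = 1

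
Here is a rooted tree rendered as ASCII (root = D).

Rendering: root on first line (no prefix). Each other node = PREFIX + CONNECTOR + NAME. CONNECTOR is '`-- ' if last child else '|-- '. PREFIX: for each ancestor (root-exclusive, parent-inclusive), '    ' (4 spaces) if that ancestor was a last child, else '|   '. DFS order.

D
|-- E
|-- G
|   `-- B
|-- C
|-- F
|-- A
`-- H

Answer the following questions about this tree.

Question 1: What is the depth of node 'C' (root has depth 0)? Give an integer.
Path from root to C: D -> C
Depth = number of edges = 1

Answer: 1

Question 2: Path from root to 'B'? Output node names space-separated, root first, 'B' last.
Answer: D G B

Derivation:
Walk down from root: D -> G -> B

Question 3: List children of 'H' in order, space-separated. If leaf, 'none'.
Answer: none

Derivation:
Node H's children (from adjacency): (leaf)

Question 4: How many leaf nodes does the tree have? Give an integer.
Answer: 6

Derivation:
Leaves (nodes with no children): A, B, C, E, F, H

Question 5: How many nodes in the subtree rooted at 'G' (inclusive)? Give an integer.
Subtree rooted at G contains: B, G
Count = 2

Answer: 2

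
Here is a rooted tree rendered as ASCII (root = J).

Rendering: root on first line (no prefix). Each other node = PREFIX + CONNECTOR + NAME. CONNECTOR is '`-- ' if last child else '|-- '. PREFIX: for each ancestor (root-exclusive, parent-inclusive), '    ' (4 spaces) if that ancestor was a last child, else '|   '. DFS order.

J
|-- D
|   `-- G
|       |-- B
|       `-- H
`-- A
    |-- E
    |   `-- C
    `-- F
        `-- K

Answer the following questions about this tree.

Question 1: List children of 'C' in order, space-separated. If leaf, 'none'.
Node C's children (from adjacency): (leaf)

Answer: none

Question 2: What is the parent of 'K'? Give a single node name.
Scan adjacency: K appears as child of F

Answer: F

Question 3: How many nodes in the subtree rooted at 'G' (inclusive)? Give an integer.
Subtree rooted at G contains: B, G, H
Count = 3

Answer: 3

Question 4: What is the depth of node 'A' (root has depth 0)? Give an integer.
Answer: 1

Derivation:
Path from root to A: J -> A
Depth = number of edges = 1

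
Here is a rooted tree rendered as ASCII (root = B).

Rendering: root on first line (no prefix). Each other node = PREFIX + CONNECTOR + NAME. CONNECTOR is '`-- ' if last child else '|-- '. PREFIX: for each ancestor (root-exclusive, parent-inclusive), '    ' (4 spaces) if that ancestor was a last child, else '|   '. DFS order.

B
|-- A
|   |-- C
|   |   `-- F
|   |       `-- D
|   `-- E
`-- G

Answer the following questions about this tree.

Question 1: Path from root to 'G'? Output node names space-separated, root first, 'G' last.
Answer: B G

Derivation:
Walk down from root: B -> G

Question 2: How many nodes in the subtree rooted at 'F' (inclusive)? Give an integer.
Subtree rooted at F contains: D, F
Count = 2

Answer: 2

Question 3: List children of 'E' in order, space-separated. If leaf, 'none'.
Node E's children (from adjacency): (leaf)

Answer: none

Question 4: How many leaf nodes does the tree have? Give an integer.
Leaves (nodes with no children): D, E, G

Answer: 3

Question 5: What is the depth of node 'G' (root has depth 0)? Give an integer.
Answer: 1

Derivation:
Path from root to G: B -> G
Depth = number of edges = 1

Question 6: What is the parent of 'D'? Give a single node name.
Answer: F

Derivation:
Scan adjacency: D appears as child of F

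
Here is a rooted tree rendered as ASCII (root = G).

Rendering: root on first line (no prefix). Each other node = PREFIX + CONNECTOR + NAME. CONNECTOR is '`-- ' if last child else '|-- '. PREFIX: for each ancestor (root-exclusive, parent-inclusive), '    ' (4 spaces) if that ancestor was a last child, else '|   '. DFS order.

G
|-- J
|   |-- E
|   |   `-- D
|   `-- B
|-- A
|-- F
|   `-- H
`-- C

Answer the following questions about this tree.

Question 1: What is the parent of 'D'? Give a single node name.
Scan adjacency: D appears as child of E

Answer: E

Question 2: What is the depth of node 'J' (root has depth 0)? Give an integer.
Path from root to J: G -> J
Depth = number of edges = 1

Answer: 1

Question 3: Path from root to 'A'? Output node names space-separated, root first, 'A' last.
Walk down from root: G -> A

Answer: G A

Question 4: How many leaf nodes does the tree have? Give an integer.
Leaves (nodes with no children): A, B, C, D, H

Answer: 5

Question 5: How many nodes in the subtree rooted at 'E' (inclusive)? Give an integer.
Answer: 2

Derivation:
Subtree rooted at E contains: D, E
Count = 2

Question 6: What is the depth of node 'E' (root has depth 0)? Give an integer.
Answer: 2

Derivation:
Path from root to E: G -> J -> E
Depth = number of edges = 2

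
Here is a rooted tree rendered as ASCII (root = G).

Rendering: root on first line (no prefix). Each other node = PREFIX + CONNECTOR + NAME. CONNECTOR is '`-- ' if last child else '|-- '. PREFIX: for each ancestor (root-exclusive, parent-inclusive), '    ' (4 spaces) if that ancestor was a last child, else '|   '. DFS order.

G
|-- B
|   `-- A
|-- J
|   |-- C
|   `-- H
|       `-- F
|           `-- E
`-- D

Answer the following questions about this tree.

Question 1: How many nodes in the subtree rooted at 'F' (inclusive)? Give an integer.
Subtree rooted at F contains: E, F
Count = 2

Answer: 2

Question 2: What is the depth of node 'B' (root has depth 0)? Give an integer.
Answer: 1

Derivation:
Path from root to B: G -> B
Depth = number of edges = 1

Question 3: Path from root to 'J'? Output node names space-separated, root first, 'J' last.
Walk down from root: G -> J

Answer: G J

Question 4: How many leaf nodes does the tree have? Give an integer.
Answer: 4

Derivation:
Leaves (nodes with no children): A, C, D, E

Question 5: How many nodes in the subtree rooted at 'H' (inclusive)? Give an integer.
Subtree rooted at H contains: E, F, H
Count = 3

Answer: 3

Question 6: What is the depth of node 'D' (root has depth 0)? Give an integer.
Answer: 1

Derivation:
Path from root to D: G -> D
Depth = number of edges = 1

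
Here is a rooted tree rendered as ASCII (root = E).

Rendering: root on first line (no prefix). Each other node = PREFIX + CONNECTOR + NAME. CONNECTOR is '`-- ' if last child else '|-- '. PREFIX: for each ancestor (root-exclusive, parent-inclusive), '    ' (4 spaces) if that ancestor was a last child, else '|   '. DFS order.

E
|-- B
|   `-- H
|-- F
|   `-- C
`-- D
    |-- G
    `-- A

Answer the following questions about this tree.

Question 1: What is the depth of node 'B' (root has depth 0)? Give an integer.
Answer: 1

Derivation:
Path from root to B: E -> B
Depth = number of edges = 1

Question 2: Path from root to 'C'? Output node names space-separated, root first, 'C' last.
Walk down from root: E -> F -> C

Answer: E F C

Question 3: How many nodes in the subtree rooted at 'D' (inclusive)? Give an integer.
Answer: 3

Derivation:
Subtree rooted at D contains: A, D, G
Count = 3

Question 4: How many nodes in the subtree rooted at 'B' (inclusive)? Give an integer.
Answer: 2

Derivation:
Subtree rooted at B contains: B, H
Count = 2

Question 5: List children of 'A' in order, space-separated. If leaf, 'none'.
Answer: none

Derivation:
Node A's children (from adjacency): (leaf)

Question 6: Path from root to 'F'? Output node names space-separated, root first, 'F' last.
Walk down from root: E -> F

Answer: E F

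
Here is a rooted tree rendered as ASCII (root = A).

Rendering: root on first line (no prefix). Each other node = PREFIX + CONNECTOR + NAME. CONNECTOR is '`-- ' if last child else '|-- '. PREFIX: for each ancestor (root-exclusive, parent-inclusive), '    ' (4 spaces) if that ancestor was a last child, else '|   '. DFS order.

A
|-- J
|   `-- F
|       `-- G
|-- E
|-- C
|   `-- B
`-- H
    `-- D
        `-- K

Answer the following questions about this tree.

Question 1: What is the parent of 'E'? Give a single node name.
Answer: A

Derivation:
Scan adjacency: E appears as child of A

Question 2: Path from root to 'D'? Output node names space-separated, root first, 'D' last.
Walk down from root: A -> H -> D

Answer: A H D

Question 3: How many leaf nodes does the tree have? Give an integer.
Answer: 4

Derivation:
Leaves (nodes with no children): B, E, G, K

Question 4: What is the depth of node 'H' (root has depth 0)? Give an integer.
Path from root to H: A -> H
Depth = number of edges = 1

Answer: 1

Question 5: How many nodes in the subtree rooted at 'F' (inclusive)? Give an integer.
Subtree rooted at F contains: F, G
Count = 2

Answer: 2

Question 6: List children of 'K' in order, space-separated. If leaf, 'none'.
Answer: none

Derivation:
Node K's children (from adjacency): (leaf)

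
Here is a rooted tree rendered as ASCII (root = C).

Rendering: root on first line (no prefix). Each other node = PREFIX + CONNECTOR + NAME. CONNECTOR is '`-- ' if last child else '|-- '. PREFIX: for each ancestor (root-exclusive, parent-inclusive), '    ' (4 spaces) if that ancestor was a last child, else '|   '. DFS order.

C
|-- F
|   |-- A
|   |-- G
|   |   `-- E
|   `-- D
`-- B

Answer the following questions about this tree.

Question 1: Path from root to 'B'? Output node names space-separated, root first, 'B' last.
Walk down from root: C -> B

Answer: C B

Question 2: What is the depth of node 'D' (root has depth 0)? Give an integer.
Path from root to D: C -> F -> D
Depth = number of edges = 2

Answer: 2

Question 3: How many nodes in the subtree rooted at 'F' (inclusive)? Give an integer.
Answer: 5

Derivation:
Subtree rooted at F contains: A, D, E, F, G
Count = 5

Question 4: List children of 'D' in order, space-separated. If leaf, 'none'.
Answer: none

Derivation:
Node D's children (from adjacency): (leaf)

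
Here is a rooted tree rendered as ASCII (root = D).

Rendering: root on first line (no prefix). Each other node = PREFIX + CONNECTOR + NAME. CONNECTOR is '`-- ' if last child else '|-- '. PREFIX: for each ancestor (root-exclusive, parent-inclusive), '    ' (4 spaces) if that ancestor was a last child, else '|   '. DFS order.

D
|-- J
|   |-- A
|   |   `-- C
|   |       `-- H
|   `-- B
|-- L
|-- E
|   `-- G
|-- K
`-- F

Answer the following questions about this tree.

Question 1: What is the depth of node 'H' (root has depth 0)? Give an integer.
Answer: 4

Derivation:
Path from root to H: D -> J -> A -> C -> H
Depth = number of edges = 4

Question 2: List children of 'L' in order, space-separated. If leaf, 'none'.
Node L's children (from adjacency): (leaf)

Answer: none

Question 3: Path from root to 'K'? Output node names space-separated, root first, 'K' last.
Answer: D K

Derivation:
Walk down from root: D -> K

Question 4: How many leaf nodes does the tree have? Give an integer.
Answer: 6

Derivation:
Leaves (nodes with no children): B, F, G, H, K, L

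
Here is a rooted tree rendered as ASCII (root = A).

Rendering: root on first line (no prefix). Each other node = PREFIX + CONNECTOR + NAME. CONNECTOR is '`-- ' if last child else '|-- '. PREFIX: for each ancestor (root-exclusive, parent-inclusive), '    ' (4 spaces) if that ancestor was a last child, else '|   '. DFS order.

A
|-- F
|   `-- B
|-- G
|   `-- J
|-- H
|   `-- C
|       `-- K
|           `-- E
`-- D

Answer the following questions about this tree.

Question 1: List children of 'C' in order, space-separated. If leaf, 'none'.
Node C's children (from adjacency): K

Answer: K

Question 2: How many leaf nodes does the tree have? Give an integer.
Answer: 4

Derivation:
Leaves (nodes with no children): B, D, E, J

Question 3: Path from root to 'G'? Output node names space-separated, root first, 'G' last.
Answer: A G

Derivation:
Walk down from root: A -> G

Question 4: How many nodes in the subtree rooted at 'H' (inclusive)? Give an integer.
Answer: 4

Derivation:
Subtree rooted at H contains: C, E, H, K
Count = 4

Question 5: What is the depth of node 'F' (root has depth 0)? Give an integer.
Answer: 1

Derivation:
Path from root to F: A -> F
Depth = number of edges = 1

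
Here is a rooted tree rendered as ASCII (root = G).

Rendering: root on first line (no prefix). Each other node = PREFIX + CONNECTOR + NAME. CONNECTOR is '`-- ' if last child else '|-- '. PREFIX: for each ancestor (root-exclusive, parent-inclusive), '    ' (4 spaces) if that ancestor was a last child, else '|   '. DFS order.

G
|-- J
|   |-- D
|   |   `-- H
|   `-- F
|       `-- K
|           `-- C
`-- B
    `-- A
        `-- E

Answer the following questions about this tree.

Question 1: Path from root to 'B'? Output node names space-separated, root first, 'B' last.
Answer: G B

Derivation:
Walk down from root: G -> B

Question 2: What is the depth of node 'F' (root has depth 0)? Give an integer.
Path from root to F: G -> J -> F
Depth = number of edges = 2

Answer: 2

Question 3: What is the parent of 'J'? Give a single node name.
Scan adjacency: J appears as child of G

Answer: G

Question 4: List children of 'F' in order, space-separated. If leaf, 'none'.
Answer: K

Derivation:
Node F's children (from adjacency): K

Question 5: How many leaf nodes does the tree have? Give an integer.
Leaves (nodes with no children): C, E, H

Answer: 3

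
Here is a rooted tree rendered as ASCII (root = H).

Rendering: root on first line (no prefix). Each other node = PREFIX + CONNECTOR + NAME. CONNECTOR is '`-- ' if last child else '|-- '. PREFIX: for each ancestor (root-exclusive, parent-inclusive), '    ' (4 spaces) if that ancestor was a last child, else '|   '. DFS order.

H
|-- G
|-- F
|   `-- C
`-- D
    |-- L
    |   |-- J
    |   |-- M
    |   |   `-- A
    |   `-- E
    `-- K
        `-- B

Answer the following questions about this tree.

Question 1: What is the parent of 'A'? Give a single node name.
Scan adjacency: A appears as child of M

Answer: M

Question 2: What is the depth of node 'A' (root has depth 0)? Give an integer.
Answer: 4

Derivation:
Path from root to A: H -> D -> L -> M -> A
Depth = number of edges = 4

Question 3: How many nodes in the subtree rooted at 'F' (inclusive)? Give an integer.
Answer: 2

Derivation:
Subtree rooted at F contains: C, F
Count = 2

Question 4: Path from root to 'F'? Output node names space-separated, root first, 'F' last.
Walk down from root: H -> F

Answer: H F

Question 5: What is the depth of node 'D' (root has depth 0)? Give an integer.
Answer: 1

Derivation:
Path from root to D: H -> D
Depth = number of edges = 1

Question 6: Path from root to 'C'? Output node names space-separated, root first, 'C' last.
Walk down from root: H -> F -> C

Answer: H F C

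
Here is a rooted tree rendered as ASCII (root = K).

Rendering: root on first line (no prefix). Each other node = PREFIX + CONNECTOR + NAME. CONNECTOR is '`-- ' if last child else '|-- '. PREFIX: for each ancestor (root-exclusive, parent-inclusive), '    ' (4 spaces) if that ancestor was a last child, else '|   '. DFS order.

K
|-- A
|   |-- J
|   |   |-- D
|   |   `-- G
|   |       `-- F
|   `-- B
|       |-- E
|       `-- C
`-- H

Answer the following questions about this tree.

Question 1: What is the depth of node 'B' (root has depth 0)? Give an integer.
Path from root to B: K -> A -> B
Depth = number of edges = 2

Answer: 2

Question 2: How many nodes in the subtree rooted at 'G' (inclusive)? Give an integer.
Subtree rooted at G contains: F, G
Count = 2

Answer: 2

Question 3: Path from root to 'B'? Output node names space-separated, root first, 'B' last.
Answer: K A B

Derivation:
Walk down from root: K -> A -> B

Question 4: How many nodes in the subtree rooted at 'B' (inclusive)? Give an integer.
Answer: 3

Derivation:
Subtree rooted at B contains: B, C, E
Count = 3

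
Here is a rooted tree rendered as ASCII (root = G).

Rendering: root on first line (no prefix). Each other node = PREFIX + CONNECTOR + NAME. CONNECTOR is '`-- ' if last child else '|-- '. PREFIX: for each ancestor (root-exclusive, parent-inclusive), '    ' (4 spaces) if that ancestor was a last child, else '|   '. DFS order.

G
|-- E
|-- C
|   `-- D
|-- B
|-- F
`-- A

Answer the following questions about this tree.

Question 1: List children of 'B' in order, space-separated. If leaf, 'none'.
Answer: none

Derivation:
Node B's children (from adjacency): (leaf)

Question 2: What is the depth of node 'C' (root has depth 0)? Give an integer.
Answer: 1

Derivation:
Path from root to C: G -> C
Depth = number of edges = 1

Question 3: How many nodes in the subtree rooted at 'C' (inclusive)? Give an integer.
Subtree rooted at C contains: C, D
Count = 2

Answer: 2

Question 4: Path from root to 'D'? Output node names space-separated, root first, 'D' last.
Walk down from root: G -> C -> D

Answer: G C D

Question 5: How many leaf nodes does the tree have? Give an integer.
Leaves (nodes with no children): A, B, D, E, F

Answer: 5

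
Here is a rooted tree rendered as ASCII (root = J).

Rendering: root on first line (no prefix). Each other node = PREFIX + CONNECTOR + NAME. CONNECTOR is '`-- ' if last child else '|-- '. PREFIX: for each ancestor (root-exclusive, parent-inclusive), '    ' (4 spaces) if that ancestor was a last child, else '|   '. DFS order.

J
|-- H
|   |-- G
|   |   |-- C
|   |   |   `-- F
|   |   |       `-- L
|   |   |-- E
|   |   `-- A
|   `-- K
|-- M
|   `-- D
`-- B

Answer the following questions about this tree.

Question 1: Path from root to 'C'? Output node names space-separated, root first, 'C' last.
Answer: J H G C

Derivation:
Walk down from root: J -> H -> G -> C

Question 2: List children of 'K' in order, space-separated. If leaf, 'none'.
Node K's children (from adjacency): (leaf)

Answer: none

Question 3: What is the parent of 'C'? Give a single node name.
Answer: G

Derivation:
Scan adjacency: C appears as child of G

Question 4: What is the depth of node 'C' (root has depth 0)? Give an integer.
Answer: 3

Derivation:
Path from root to C: J -> H -> G -> C
Depth = number of edges = 3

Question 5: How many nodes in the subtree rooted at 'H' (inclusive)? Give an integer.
Answer: 8

Derivation:
Subtree rooted at H contains: A, C, E, F, G, H, K, L
Count = 8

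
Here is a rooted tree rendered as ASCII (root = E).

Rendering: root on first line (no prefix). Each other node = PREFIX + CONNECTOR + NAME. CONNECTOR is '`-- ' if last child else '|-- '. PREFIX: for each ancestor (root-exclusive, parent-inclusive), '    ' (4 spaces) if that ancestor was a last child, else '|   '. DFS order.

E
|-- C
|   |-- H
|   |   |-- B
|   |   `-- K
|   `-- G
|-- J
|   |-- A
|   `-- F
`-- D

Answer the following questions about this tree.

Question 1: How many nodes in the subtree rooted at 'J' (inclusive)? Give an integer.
Answer: 3

Derivation:
Subtree rooted at J contains: A, F, J
Count = 3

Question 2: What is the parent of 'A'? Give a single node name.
Answer: J

Derivation:
Scan adjacency: A appears as child of J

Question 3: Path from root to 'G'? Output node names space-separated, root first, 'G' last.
Answer: E C G

Derivation:
Walk down from root: E -> C -> G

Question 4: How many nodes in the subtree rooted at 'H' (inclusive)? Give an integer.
Answer: 3

Derivation:
Subtree rooted at H contains: B, H, K
Count = 3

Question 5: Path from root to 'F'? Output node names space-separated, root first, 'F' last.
Walk down from root: E -> J -> F

Answer: E J F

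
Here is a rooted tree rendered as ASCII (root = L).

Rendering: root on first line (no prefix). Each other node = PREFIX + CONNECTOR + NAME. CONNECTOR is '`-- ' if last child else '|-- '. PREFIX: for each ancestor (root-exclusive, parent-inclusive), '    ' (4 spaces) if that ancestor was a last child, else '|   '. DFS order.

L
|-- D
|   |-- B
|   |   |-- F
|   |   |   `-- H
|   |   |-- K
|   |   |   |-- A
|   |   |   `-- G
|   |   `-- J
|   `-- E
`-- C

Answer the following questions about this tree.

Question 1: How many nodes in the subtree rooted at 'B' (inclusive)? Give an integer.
Subtree rooted at B contains: A, B, F, G, H, J, K
Count = 7

Answer: 7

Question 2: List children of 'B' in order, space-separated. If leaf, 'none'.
Answer: F K J

Derivation:
Node B's children (from adjacency): F, K, J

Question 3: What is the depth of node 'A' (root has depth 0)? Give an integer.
Path from root to A: L -> D -> B -> K -> A
Depth = number of edges = 4

Answer: 4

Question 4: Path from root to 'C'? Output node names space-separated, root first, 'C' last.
Answer: L C

Derivation:
Walk down from root: L -> C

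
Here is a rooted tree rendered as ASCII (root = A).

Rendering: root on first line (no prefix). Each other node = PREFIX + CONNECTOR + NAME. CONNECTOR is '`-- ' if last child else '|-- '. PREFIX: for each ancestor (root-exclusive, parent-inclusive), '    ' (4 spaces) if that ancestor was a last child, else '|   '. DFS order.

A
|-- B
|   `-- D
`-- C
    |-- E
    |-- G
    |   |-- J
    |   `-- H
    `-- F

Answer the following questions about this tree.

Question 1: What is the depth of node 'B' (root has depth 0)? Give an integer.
Answer: 1

Derivation:
Path from root to B: A -> B
Depth = number of edges = 1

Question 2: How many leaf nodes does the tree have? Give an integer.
Leaves (nodes with no children): D, E, F, H, J

Answer: 5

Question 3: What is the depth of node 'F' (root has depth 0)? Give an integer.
Answer: 2

Derivation:
Path from root to F: A -> C -> F
Depth = number of edges = 2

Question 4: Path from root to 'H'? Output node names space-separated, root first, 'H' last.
Walk down from root: A -> C -> G -> H

Answer: A C G H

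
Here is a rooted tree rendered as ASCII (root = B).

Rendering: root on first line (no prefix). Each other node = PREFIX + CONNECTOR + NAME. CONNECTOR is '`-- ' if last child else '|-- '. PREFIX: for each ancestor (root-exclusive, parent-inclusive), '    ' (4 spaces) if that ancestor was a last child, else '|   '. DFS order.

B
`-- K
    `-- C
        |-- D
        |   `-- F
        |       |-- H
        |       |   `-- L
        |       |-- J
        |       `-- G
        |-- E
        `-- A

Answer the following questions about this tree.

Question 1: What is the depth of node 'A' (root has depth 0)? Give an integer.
Path from root to A: B -> K -> C -> A
Depth = number of edges = 3

Answer: 3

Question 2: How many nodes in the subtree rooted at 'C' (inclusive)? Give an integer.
Answer: 9

Derivation:
Subtree rooted at C contains: A, C, D, E, F, G, H, J, L
Count = 9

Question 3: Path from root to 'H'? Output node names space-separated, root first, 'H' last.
Answer: B K C D F H

Derivation:
Walk down from root: B -> K -> C -> D -> F -> H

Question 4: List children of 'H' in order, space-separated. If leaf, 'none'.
Answer: L

Derivation:
Node H's children (from adjacency): L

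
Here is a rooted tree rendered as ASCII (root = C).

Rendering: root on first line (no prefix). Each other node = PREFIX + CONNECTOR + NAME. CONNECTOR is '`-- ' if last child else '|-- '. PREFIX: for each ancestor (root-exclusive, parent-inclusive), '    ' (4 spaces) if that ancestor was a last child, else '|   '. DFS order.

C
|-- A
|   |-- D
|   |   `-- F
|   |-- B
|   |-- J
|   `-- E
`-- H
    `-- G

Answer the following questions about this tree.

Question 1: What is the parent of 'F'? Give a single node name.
Answer: D

Derivation:
Scan adjacency: F appears as child of D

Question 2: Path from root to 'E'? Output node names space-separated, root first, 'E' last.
Answer: C A E

Derivation:
Walk down from root: C -> A -> E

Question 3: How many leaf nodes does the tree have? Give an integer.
Answer: 5

Derivation:
Leaves (nodes with no children): B, E, F, G, J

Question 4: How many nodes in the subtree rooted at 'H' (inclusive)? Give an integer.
Answer: 2

Derivation:
Subtree rooted at H contains: G, H
Count = 2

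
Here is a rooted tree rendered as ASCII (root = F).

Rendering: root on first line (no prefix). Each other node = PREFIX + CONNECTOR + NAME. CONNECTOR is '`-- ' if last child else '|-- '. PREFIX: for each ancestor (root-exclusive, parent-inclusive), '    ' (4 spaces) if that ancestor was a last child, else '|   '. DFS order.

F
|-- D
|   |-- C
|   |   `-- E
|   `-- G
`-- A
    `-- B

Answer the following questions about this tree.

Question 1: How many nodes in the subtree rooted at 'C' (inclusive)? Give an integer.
Answer: 2

Derivation:
Subtree rooted at C contains: C, E
Count = 2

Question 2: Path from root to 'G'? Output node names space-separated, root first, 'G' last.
Answer: F D G

Derivation:
Walk down from root: F -> D -> G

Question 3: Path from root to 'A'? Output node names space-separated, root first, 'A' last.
Answer: F A

Derivation:
Walk down from root: F -> A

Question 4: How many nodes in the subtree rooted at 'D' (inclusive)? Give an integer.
Subtree rooted at D contains: C, D, E, G
Count = 4

Answer: 4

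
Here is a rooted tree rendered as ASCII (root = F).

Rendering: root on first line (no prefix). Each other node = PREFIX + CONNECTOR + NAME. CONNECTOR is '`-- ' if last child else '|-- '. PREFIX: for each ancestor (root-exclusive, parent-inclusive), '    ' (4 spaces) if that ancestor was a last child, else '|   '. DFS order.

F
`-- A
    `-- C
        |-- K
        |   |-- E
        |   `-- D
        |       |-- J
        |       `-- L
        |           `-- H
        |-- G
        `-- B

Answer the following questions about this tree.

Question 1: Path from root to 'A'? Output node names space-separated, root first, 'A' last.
Answer: F A

Derivation:
Walk down from root: F -> A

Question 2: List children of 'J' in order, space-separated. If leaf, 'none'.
Answer: none

Derivation:
Node J's children (from adjacency): (leaf)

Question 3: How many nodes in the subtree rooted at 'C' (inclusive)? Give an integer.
Subtree rooted at C contains: B, C, D, E, G, H, J, K, L
Count = 9

Answer: 9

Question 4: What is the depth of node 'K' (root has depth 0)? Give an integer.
Path from root to K: F -> A -> C -> K
Depth = number of edges = 3

Answer: 3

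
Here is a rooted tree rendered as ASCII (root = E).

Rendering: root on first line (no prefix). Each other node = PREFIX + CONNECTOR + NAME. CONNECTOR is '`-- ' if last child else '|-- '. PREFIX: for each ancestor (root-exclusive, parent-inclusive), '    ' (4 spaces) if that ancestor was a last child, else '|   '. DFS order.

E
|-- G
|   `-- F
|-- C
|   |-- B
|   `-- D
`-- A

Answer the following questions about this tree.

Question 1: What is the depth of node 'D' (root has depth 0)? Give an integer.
Answer: 2

Derivation:
Path from root to D: E -> C -> D
Depth = number of edges = 2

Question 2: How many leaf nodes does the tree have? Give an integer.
Answer: 4

Derivation:
Leaves (nodes with no children): A, B, D, F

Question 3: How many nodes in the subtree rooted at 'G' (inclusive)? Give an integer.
Subtree rooted at G contains: F, G
Count = 2

Answer: 2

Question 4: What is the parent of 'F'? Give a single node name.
Scan adjacency: F appears as child of G

Answer: G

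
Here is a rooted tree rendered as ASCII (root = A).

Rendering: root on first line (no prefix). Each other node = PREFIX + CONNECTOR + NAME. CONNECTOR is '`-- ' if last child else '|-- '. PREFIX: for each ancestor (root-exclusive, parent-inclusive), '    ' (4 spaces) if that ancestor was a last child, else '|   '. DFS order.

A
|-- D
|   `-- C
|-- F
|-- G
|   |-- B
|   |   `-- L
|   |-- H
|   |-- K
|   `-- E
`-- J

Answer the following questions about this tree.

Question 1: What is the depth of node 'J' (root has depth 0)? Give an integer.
Path from root to J: A -> J
Depth = number of edges = 1

Answer: 1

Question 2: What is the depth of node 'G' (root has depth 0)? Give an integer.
Answer: 1

Derivation:
Path from root to G: A -> G
Depth = number of edges = 1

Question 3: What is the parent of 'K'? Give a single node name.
Answer: G

Derivation:
Scan adjacency: K appears as child of G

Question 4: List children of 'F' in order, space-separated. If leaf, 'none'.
Node F's children (from adjacency): (leaf)

Answer: none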